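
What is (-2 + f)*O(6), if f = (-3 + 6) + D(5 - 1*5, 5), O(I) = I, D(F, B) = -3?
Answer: -12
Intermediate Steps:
f = 0 (f = (-3 + 6) - 3 = 3 - 3 = 0)
(-2 + f)*O(6) = (-2 + 0)*6 = -2*6 = -12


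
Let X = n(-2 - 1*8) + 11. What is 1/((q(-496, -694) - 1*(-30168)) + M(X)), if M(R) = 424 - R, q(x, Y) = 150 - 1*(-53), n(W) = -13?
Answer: 1/30797 ≈ 3.2471e-5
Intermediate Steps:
q(x, Y) = 203 (q(x, Y) = 150 + 53 = 203)
X = -2 (X = -13 + 11 = -2)
1/((q(-496, -694) - 1*(-30168)) + M(X)) = 1/((203 - 1*(-30168)) + (424 - 1*(-2))) = 1/((203 + 30168) + (424 + 2)) = 1/(30371 + 426) = 1/30797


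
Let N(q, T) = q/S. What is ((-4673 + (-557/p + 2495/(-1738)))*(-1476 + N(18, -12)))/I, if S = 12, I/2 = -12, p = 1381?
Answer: -11029697882265/38402848 ≈ -2.8721e+5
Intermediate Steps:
I = -24 (I = 2*(-12) = -24)
N(q, T) = q/12
((-4673 + (-557/p + 2495/(-1738)))*(-1476 + N(18, -12)))/I = ((-4673 + (-557/1381 + 2495/(-1738)))*(-1476 + (1/12)*18))/(-24) = ((-4673 + (-557*1/1381 + 2495*(-1/1738)))*(-1476 + 3/2))*(-1/24) = ((-4673 + (-557/1381 - 2495/1738))*(-2949/2))*(-1/24) = ((-4673 - 4413661/2400178)*(-2949/2))*(-1/24) = -11220445455/2400178*(-2949/2)*(-1/24) = (33089093646795/4800356)*(-1/24) = -11029697882265/38402848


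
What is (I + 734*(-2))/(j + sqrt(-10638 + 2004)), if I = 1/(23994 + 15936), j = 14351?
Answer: -841215996889/8223976211550 + 58617239*I*sqrt(8634)/8223976211550 ≈ -0.10229 + 0.00066229*I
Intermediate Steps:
I = 1/39930 ≈ 2.5044e-5
(I + 734*(-2))/(j + sqrt(-10638 + 2004)) = (1/39930 + 734*(-2))/(14351 + sqrt(-10638 + 2004)) = (1/39930 - 1468)/(14351 + sqrt(-8634)) = -58617239/(39930*(14351 + I*sqrt(8634)))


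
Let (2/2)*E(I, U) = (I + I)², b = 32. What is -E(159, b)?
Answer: -101124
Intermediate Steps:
E(I, U) = 4*I² (E(I, U) = (I + I)² = (2*I)² = 4*I²)
-E(159, b) = -4*159² = -4*25281 = -1*101124 = -101124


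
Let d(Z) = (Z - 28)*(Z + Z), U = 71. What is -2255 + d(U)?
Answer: 3851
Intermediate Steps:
d(Z) = 2*Z*(-28 + Z) (d(Z) = (-28 + Z)*(2*Z) = 2*Z*(-28 + Z))
-2255 + d(U) = -2255 + 2*71*(-28 + 71) = -2255 + 2*71*43 = -2255 + 6106 = 3851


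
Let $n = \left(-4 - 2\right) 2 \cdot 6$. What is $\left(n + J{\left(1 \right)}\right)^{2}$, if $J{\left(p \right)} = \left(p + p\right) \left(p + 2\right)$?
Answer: $4356$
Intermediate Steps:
$J{\left(p \right)} = 2 p \left(2 + p\right)$
$n = -72$ ($n = \left(-6\right) 2 \cdot 6 = \left(-12\right) 6 = -72$)
$\left(n + J{\left(1 \right)}\right)^{2} = \left(-72 + 2 \cdot 1 \left(2 + 1\right)\right)^{2} = \left(-72 + 2 \cdot 1 \cdot 3\right)^{2} = \left(-72 + 6\right)^{2} = \left(-66\right)^{2} = 4356$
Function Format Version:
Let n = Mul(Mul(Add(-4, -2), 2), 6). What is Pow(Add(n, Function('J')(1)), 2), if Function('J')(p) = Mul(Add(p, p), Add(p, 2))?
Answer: 4356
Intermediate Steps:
Function('J')(p) = Mul(2, p, Add(2, p)) (Function('J')(p) = Mul(Mul(2, p), Add(2, p)) = Mul(2, p, Add(2, p)))
n = -72 (n = Mul(Mul(-6, 2), 6) = Mul(-12, 6) = -72)
Pow(Add(n, Function('J')(1)), 2) = Pow(Add(-72, Mul(2, 1, Add(2, 1))), 2) = Pow(Add(-72, Mul(2, 1, 3)), 2) = Pow(Add(-72, 6), 2) = Pow(-66, 2) = 4356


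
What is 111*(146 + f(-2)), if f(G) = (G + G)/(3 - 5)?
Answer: 16428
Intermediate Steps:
f(G) = -G (f(G) = (2*G)/(-2) = (2*G)*(-½) = -G)
111*(146 + f(-2)) = 111*(146 - 1*(-2)) = 111*(146 + 2) = 111*148 = 16428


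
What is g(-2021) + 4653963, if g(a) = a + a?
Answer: 4649921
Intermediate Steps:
g(a) = 2*a
g(-2021) + 4653963 = 2*(-2021) + 4653963 = -4042 + 4653963 = 4649921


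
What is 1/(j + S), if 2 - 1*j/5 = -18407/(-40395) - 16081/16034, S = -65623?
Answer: -129538686/8499067350361 ≈ -1.5242e-5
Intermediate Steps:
j = 1649841017/129538686 (j = 10 - 5*(-18407/(-40395) - 16081/16034) = 10 - 5*(-18407*(-1/40395) - 16081*1/16034) = 10 - 5*(18407/40395 - 16081/16034) = 10 - 5*(-354454157/647693430) = 10 + 354454157/129538686 = 1649841017/129538686 ≈ 12.736)
1/(j + S) = 1/(1649841017/129538686 - 65623) = 1/(-8499067350361/129538686) = -129538686/8499067350361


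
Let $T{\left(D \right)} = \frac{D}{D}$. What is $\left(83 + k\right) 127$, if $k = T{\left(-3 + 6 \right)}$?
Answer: $10668$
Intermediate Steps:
$T{\left(D \right)} = 1$
$k = 1$
$\left(83 + k\right) 127 = \left(83 + 1\right) 127 = 84 \cdot 127 = 10668$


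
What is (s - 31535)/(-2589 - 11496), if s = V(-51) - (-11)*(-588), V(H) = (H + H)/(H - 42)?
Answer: 1178059/436635 ≈ 2.6980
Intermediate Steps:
V(H) = 2*H/(-42 + H) (V(H) = (2*H)/(-42 + H) = 2*H/(-42 + H))
s = -200474/31 (s = 2*(-51)/(-42 - 51) - (-11)*(-588) = 2*(-51)/(-93) - 1*6468 = 2*(-51)*(-1/93) - 6468 = 34/31 - 6468 = -200474/31 ≈ -6466.9)
(s - 31535)/(-2589 - 11496) = (-200474/31 - 31535)/(-2589 - 11496) = -1178059/31/(-14085) = -1178059/31*(-1/14085) = 1178059/436635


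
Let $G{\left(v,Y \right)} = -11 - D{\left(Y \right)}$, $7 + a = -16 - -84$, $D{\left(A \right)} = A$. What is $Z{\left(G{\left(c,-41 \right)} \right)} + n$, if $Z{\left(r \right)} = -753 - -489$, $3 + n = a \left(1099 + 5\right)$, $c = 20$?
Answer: $67077$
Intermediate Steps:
$a = 61$ ($a = -7 - -68 = -7 + \left(-16 + 84\right) = -7 + 68 = 61$)
$G{\left(v,Y \right)} = -11 - Y$
$n = 67341$ ($n = -3 + 61 \left(1099 + 5\right) = -3 + 61 \cdot 1104 = -3 + 67344 = 67341$)
$Z{\left(r \right)} = -264$ ($Z{\left(r \right)} = -753 + 489 = -264$)
$Z{\left(G{\left(c,-41 \right)} \right)} + n = -264 + 67341 = 67077$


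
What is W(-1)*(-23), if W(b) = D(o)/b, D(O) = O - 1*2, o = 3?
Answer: 23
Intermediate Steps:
D(O) = -2 + O (D(O) = O - 2 = -2 + O)
W(b) = 1/b (W(b) = (-2 + 3)/b = 1/b)
W(-1)*(-23) = -23/(-1) = -1*(-23) = 23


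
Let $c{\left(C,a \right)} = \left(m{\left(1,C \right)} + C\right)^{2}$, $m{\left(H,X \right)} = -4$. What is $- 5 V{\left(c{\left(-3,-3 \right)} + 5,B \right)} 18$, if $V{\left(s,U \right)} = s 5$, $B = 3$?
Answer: $-24300$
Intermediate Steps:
$c{\left(C,a \right)} = \left(-4 + C\right)^{2}$
$V{\left(s,U \right)} = 5 s$
$- 5 V{\left(c{\left(-3,-3 \right)} + 5,B \right)} 18 = - 5 \cdot 5 \left(\left(-4 - 3\right)^{2} + 5\right) 18 = - 5 \cdot 5 \left(\left(-7\right)^{2} + 5\right) 18 = - 5 \cdot 5 \left(49 + 5\right) 18 = - 5 \cdot 5 \cdot 54 \cdot 18 = \left(-5\right) 270 \cdot 18 = \left(-1350\right) 18 = -24300$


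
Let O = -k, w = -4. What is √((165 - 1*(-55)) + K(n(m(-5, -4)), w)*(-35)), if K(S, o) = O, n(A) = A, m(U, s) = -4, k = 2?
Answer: √290 ≈ 17.029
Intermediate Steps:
O = -2 (O = -1*2 = -2)
K(S, o) = -2
√((165 - 1*(-55)) + K(n(m(-5, -4)), w)*(-35)) = √((165 - 1*(-55)) - 2*(-35)) = √((165 + 55) + 70) = √(220 + 70) = √290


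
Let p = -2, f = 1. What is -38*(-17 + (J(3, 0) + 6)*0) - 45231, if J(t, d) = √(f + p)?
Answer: -44585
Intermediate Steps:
J(t, d) = I (J(t, d) = √(1 - 2) = √(-1) = I)
-38*(-17 + (J(3, 0) + 6)*0) - 45231 = -38*(-17 + (I + 6)*0) - 45231 = -38*(-17 + (6 + I)*0) - 45231 = -38*(-17 + 0) - 45231 = -38*(-17) - 45231 = 646 - 45231 = -44585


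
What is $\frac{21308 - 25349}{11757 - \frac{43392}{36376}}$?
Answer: $- \frac{2041603}{5939295} \approx -0.34375$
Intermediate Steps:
$\frac{21308 - 25349}{11757 - \frac{43392}{36376}} = - \frac{4041}{11757 - \frac{5424}{4547}} = - \frac{4041}{\frac{53453655}{4547}} = \left(-4041\right) \frac{4547}{53453655} = - \frac{2041603}{5939295}$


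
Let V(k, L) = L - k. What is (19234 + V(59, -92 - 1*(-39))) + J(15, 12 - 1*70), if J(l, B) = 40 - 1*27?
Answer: 19135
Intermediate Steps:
J(l, B) = 13 (J(l, B) = 40 - 27 = 13)
(19234 + V(59, -92 - 1*(-39))) + J(15, 12 - 1*70) = (19234 + ((-92 - 1*(-39)) - 1*59)) + 13 = (19234 + ((-92 + 39) - 59)) + 13 = (19234 + (-53 - 59)) + 13 = (19234 - 112) + 13 = 19122 + 13 = 19135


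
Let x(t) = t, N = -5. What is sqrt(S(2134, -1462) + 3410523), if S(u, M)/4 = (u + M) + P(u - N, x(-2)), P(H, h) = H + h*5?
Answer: sqrt(3421727) ≈ 1849.8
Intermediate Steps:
P(H, h) = H + 5*h
S(u, M) = -20 + 4*M + 8*u (S(u, M) = 4*((u + M) + ((u - 1*(-5)) + 5*(-2))) = 4*((M + u) + ((u + 5) - 10)) = 4*((M + u) + ((5 + u) - 10)) = 4*((M + u) + (-5 + u)) = 4*(-5 + M + 2*u) = -20 + 4*M + 8*u)
sqrt(S(2134, -1462) + 3410523) = sqrt((-20 + 4*(-1462) + 8*2134) + 3410523) = sqrt((-20 - 5848 + 17072) + 3410523) = sqrt(11204 + 3410523) = sqrt(3421727)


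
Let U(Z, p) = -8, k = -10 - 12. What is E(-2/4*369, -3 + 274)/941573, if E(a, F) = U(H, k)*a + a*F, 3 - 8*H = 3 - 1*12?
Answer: -97047/1883146 ≈ -0.051535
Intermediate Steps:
H = 3/2 (H = 3/8 - (3 - 1*12)/8 = 3/8 - (3 - 12)/8 = 3/8 - 1/8*(-9) = 3/8 + 9/8 = 3/2 ≈ 1.5000)
k = -22
E(a, F) = -8*a + F*a (E(a, F) = -8*a + a*F = -8*a + F*a)
E(-2/4*369, -3 + 274)/941573 = ((-2/4*369)*(-8 + (-3 + 274)))/941573 = ((-2*1/4*369)*(-8 + 271))*(1/941573) = (-1/2*369*263)*(1/941573) = -369/2*263*(1/941573) = -97047/2*1/941573 = -97047/1883146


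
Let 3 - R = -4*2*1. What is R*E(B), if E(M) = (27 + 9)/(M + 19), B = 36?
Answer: 36/5 ≈ 7.2000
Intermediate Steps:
R = 11 (R = 3 - (-4*2) = 3 - (-8) = 3 - 1*(-8) = 3 + 8 = 11)
E(M) = 36/(19 + M)
R*E(B) = 11*(36/(19 + 36)) = 11*(36/55) = 36/5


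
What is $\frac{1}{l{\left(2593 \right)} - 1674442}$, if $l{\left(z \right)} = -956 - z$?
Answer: $- \frac{1}{1677991} \approx -5.9595 \cdot 10^{-7}$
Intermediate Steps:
$\frac{1}{l{\left(2593 \right)} - 1674442} = \frac{1}{\left(-956 - 2593\right) - 1674442} = \frac{1}{-3549 - 1674442} = \frac{1}{-1677991} = - \frac{1}{1677991}$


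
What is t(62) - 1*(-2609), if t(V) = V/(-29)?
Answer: 75599/29 ≈ 2606.9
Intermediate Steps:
t(V) = -V/29 (t(V) = V*(-1/29) = -V/29)
t(62) - 1*(-2609) = -1/29*62 - 1*(-2609) = -62/29 + 2609 = 75599/29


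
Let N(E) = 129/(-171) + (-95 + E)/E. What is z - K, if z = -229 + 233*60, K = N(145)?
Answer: 22731080/1653 ≈ 13751.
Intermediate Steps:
N(E) = -43/57 + (-95 + E)/E (N(E) = 129*(-1/171) + (-95 + E)/E = -43/57 + (-95 + E)/E)
K = -677/1653 (K = 14/57 - 95/145 = 14/57 - 95*1/145 = 14/57 - 19/29 = -677/1653 ≈ -0.40956)
z = 13751 (z = -229 + 13980 = 13751)
z - K = 13751 - 1*(-677/1653) = 13751 + 677/1653 = 22731080/1653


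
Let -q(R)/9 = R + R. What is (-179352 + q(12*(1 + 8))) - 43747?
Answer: -225043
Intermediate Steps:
q(R) = -18*R (q(R) = -9*(R + R) = -18*R)
(-179352 + q(12*(1 + 8))) - 43747 = (-179352 - 216*(1 + 8)) - 43747 = (-179352 - 216*9) - 43747 = (-179352 - 18*108) - 43747 = (-179352 - 1944) - 43747 = -181296 - 43747 = -225043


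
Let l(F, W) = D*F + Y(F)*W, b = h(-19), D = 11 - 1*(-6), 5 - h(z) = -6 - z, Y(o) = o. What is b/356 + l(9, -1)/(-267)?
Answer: -50/89 ≈ -0.56180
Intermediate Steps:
h(z) = 11 + z (h(z) = 5 - (-6 - z) = 5 + (6 + z) = 11 + z)
D = 17 (D = 11 + 6 = 17)
b = -8 (b = 11 - 19 = -8)
l(F, W) = 17*F + F*W
b/356 + l(9, -1)/(-267) = -8/356 + (9*(17 - 1))/(-267) = -8*1/356 + (9*16)*(-1/267) = -2/89 + 144*(-1/267) = -2/89 - 48/89 = -50/89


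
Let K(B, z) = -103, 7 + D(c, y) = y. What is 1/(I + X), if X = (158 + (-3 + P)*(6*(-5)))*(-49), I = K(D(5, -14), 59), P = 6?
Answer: -1/3435 ≈ -0.00029112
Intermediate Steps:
D(c, y) = -7 + y
I = -103
X = -3332 (X = (158 + (-3 + 6)*(6*(-5)))*(-49) = (158 + 3*(-30))*(-49) = (158 - 90)*(-49) = 68*(-49) = -3332)
1/(I + X) = 1/(-103 - 3332) = 1/(-3435) = -1/3435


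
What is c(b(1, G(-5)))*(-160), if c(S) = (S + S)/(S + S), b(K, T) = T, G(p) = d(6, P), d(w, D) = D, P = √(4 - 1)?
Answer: -160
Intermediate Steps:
P = √3 ≈ 1.7320
G(p) = √3
c(S) = 1 (c(S) = (2*S)/((2*S)) = (2*S)*(1/(2*S)) = 1)
c(b(1, G(-5)))*(-160) = 1*(-160) = -160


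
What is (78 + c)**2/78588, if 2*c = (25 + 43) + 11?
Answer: 55225/314352 ≈ 0.17568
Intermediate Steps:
c = 79/2 (c = ((25 + 43) + 11)/2 = (68 + 11)/2 = (1/2)*79 = 79/2 ≈ 39.500)
(78 + c)**2/78588 = (78 + 79/2)**2/78588 = (235/2)**2*(1/78588) = (55225/4)*(1/78588) = 55225/314352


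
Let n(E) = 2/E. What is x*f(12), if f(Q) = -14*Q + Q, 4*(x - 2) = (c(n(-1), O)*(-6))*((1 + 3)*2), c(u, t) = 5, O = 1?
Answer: 9048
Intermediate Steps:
x = -58 (x = 2 + ((5*(-6))*((1 + 3)*2))/4 = 2 + (-120*2)/4 = 2 + (-30*8)/4 = 2 + (1/4)*(-240) = 2 - 60 = -58)
f(Q) = -13*Q
x*f(12) = -(-754)*12 = -58*(-156) = 9048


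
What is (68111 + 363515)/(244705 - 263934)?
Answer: -431626/19229 ≈ -22.447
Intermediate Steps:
(68111 + 363515)/(244705 - 263934) = 431626/(-19229) = 431626*(-1/19229) = -431626/19229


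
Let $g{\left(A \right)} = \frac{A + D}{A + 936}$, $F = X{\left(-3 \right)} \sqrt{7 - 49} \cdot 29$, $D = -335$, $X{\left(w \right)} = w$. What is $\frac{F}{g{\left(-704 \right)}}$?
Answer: $\frac{20184 i \sqrt{42}}{1039} \approx 125.9 i$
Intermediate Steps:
$F = - 87 i \sqrt{42}$ ($F = - 3 \sqrt{7 - 49} \cdot 29 = - 3 \sqrt{-42} \cdot 29 = - 3 i \sqrt{42} \cdot 29 = - 87 i \sqrt{42} \approx - 563.82 i$)
$g{\left(A \right)} = \frac{-335 + A}{936 + A}$ ($g{\left(A \right)} = \frac{A - 335}{A + 936} = \frac{-335 + A}{936 + A}$)
$\frac{F}{g{\left(-704 \right)}} = \frac{\left(-87\right) i \sqrt{42}}{\frac{1}{936 - 704} \left(-335 - 704\right)} = \frac{\left(-87\right) i \sqrt{42}}{\frac{1}{232} \left(-1039\right)} = \frac{\left(-87\right) i \sqrt{42}}{- \frac{1039}{232}} = - 87 i \sqrt{42} \left(- \frac{232}{1039}\right) = \frac{20184 i \sqrt{42}}{1039}$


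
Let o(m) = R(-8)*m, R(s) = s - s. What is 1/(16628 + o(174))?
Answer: 1/16628 ≈ 6.0140e-5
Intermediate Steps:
R(s) = 0
o(m) = 0 (o(m) = 0*m = 0)
1/(16628 + o(174)) = 1/(16628 + 0) = 1/16628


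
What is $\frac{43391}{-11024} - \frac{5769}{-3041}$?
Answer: $- \frac{68354575}{33523984} \approx -2.039$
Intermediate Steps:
$\frac{43391}{-11024} - \frac{5769}{-3041} = 43391 \left(- \frac{1}{11024}\right) - - \frac{5769}{3041} = - \frac{43391}{11024} + \frac{5769}{3041} = - \frac{68354575}{33523984}$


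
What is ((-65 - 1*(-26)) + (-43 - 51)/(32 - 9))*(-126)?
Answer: 124866/23 ≈ 5429.0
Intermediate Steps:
((-65 - 1*(-26)) + (-43 - 51)/(32 - 9))*(-126) = ((-65 + 26) - 94/23)*(-126) = (-39 - 94*1/23)*(-126) = (-39 - 94/23)*(-126) = -991/23*(-126) = 124866/23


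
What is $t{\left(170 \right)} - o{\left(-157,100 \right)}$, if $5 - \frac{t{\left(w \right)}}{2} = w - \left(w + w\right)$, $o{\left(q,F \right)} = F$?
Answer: $250$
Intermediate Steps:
$t{\left(w \right)} = 10 + 2 w$ ($t{\left(w \right)} = 10 - 2 \left(w - \left(w + w\right)\right) = 10 - 2 \left(w - 2 w\right) = 10 - 2 \left(- w\right) = 10 + 2 w$)
$t{\left(170 \right)} - o{\left(-157,100 \right)} = \left(10 + 2 \cdot 170\right) - 100 = \left(10 + 340\right) - 100 = 350 - 100 = 250$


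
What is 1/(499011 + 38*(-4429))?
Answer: 1/330709 ≈ 3.0238e-6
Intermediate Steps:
1/(499011 + 38*(-4429)) = 1/(499011 - 168302) = 1/330709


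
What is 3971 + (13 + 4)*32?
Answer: 4515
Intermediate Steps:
3971 + (13 + 4)*32 = 3971 + 17*32 = 3971 + 544 = 4515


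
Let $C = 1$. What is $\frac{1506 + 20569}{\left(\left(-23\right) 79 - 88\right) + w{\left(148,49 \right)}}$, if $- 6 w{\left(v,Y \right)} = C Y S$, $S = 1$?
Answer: $- \frac{150}{13} \approx -11.538$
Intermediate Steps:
$w{\left(v,Y \right)} = - \frac{Y}{6}$ ($w{\left(v,Y \right)} = - \frac{1 Y 1}{6} = - \frac{Y 1}{6} = - \frac{Y}{6}$)
$\frac{1506 + 20569}{\left(\left(-23\right) 79 - 88\right) + w{\left(148,49 \right)}} = \frac{1506 + 20569}{\left(\left(-23\right) 79 - 88\right) - \frac{49}{6}} = \frac{22075}{\left(-1817 - 88\right) - \frac{49}{6}} = \frac{22075}{-1905 - \frac{49}{6}} = \frac{22075}{- \frac{11479}{6}} = 22075 \left(- \frac{6}{11479}\right) = - \frac{150}{13}$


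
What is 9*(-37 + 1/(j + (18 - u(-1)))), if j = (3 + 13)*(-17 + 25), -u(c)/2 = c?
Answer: -5327/16 ≈ -332.94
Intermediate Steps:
u(c) = -2*c
j = 128 (j = 16*8 = 128)
9*(-37 + 1/(j + (18 - u(-1)))) = 9*(-37 + 1/(128 + (18 - (-2)*(-1)))) = 9*(-37 + 1/(128 + (18 - 1*2))) = 9*(-37 + 1/(128 + (18 - 2))) = 9*(-37 + 1/(128 + 16)) = 9*(-37 + 1/144) = 9*(-5327/144) = -5327/16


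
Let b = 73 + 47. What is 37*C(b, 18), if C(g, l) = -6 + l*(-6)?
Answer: -4218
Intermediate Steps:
b = 120
C(g, l) = -6 - 6*l
37*C(b, 18) = 37*(-6 - 6*18) = 37*(-6 - 108) = 37*(-114) = -4218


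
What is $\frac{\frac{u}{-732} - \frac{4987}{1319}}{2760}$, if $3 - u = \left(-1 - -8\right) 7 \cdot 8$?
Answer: $- \frac{3137393}{2664802080} \approx -0.0011773$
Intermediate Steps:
$u = -389$ ($u = 3 - \left(-1 - -8\right) 7 \cdot 8 = 3 - \left(-1 + 8\right) 7 \cdot 8 = 3 - 7 \cdot 7 \cdot 8 = 3 - 49 \cdot 8 = 3 - 392 = -389$)
$\frac{\frac{u}{-732} - \frac{4987}{1319}}{2760} = \frac{- \frac{389}{-732} - \frac{4987}{1319}}{2760} = \left(\left(-389\right) \left(- \frac{1}{732}\right) - \frac{4987}{1319}\right) \frac{1}{2760} = \left(\frac{389}{732} - \frac{4987}{1319}\right) \frac{1}{2760} = \left(- \frac{3137393}{965508}\right) \frac{1}{2760} = - \frac{3137393}{2664802080}$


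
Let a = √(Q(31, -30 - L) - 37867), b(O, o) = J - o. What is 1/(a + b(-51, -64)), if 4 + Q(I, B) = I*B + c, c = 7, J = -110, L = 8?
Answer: -23/20579 - 9*I*√482/41158 ≈ -0.0011176 - 0.0048008*I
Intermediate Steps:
Q(I, B) = 3 + B*I (Q(I, B) = -4 + (I*B + 7) = -4 + (B*I + 7) = -4 + (7 + B*I) = 3 + B*I)
b(O, o) = -110 - o
a = 9*I*√482 (a = √((3 + (-30 - 1*8)*31) - 37867) = √((3 + (-30 - 8)*31) - 37867) = √((3 - 38*31) - 37867) = √((3 - 1178) - 37867) = √(-1175 - 37867) = √(-39042) = 9*I*√482 ≈ 197.59*I)
1/(a + b(-51, -64)) = 1/(9*I*√482 + (-110 - 1*(-64))) = 1/(9*I*√482 + (-110 + 64)) = 1/(9*I*√482 - 46) = 1/(-46 + 9*I*√482)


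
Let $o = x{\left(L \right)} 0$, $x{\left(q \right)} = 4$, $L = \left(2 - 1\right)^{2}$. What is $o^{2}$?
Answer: $0$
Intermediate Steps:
$L = 1$ ($L = 1^{2} = 1$)
$o = 0$ ($o = 4 \cdot 0 = 0$)
$o^{2} = 0^{2} = 0$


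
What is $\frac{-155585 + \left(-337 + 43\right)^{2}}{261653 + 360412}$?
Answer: $- \frac{69149}{622065} \approx -0.11116$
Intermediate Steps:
$\frac{-155585 + \left(-337 + 43\right)^{2}}{261653 + 360412} = \frac{-155585 + \left(-294\right)^{2}}{622065} = \left(-155585 + 86436\right) \frac{1}{622065} = \left(-69149\right) \frac{1}{622065} = - \frac{69149}{622065}$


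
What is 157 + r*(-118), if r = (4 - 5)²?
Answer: 39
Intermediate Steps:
r = 1 (r = (-1)² = 1)
157 + r*(-118) = 157 + 1*(-118) = 157 - 118 = 39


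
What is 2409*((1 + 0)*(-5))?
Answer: -12045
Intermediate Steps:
2409*((1 + 0)*(-5)) = 2409*(1*(-5)) = 2409*(-5) = -12045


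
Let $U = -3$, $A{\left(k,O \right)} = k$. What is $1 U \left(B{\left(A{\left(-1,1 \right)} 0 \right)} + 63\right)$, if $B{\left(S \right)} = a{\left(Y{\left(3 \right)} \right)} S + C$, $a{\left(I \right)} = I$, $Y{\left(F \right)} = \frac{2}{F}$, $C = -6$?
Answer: $-171$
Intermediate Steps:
$B{\left(S \right)} = -6 + \frac{2 S}{3}$ ($B{\left(S \right)} = \frac{2}{3} S - 6 = 2 \cdot \frac{1}{3} S - 6 = \frac{2 S}{3} - 6 = -6 + \frac{2 S}{3}$)
$1 U \left(B{\left(A{\left(-1,1 \right)} 0 \right)} + 63\right) = 1 \left(-3\right) \left(\left(-6 + \frac{2 \left(\left(-1\right) 0\right)}{3}\right) + 63\right) = - 3 \left(\left(-6 + \frac{2}{3} \cdot 0\right) + 63\right) = - 3 \left(\left(-6 + 0\right) + 63\right) = - 3 \left(-6 + 63\right) = \left(-3\right) 57 = -171$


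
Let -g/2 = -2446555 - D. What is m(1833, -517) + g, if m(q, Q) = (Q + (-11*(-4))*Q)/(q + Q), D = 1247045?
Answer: 206841105/28 ≈ 7.3872e+6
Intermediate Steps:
m(q, Q) = 45*Q/(Q + q) (m(q, Q) = (Q + 44*Q)/(Q + q) = (45*Q)/(Q + q) = 45*Q/(Q + q))
g = 7387200 (g = -2*(-2446555 - 1*1247045) = -2*(-2446555 - 1247045) = -2*(-3693600) = 7387200)
m(1833, -517) + g = 45*(-517)/(-517 + 1833) + 7387200 = 45*(-517)/1316 + 7387200 = 45*(-517)*(1/1316) + 7387200 = -495/28 + 7387200 = 206841105/28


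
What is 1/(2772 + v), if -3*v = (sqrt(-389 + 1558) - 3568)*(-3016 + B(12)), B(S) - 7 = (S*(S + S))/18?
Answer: -32012124/113853537261983 - 8979*sqrt(1169)/113853537261983 ≈ -2.8387e-7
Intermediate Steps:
B(S) = 7 + S**2/9 (B(S) = 7 + (S*(S + S))/18 = 7 + (S*(2*S))*(1/18) = 7 + (2*S**2)*(1/18) = 7 + S**2/9)
v = -10679024/3 + 2993*sqrt(1169)/3 (v = -(sqrt(-389 + 1558) - 3568)*(-3016 + (7 + (1/9)*12**2))/3 = -(sqrt(1169) - 3568)*(-3016 + (7 + (1/9)*144))/3 = -(-3568 + sqrt(1169))*(-3016 + (7 + 16))/3 = -(-3568 + sqrt(1169))*(-3016 + 23)/3 = -(-3568 + sqrt(1169))*(-2993)/3 = -(10679024 - 2993*sqrt(1169))/3 = -10679024/3 + 2993*sqrt(1169)/3 ≈ -3.5256e+6)
1/(2772 + v) = 1/(2772 + (-10679024/3 + 2993*sqrt(1169)/3)) = 1/(-10670708/3 + 2993*sqrt(1169)/3)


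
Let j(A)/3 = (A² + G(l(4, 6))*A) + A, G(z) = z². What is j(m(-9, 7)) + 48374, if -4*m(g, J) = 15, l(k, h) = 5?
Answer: 769979/16 ≈ 48124.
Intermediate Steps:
m(g, J) = -15/4 (m(g, J) = -¼*15 = -15/4)
j(A) = 3*A² + 78*A (j(A) = 3*((A² + 5²*A) + A) = 3*((A² + 25*A) + A) = 3*(A² + 26*A) = 3*A² + 78*A)
j(m(-9, 7)) + 48374 = 3*(-15/4)*(26 - 15/4) + 48374 = 3*(-15/4)*(89/4) + 48374 = -4005/16 + 48374 = 769979/16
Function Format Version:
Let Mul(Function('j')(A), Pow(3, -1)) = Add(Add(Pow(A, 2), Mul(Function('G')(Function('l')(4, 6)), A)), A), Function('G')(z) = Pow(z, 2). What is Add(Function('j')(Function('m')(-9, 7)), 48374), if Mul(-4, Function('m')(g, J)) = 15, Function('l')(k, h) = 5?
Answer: Rational(769979, 16) ≈ 48124.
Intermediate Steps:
Function('m')(g, J) = Rational(-15, 4) (Function('m')(g, J) = Mul(Rational(-1, 4), 15) = Rational(-15, 4))
Function('j')(A) = Add(Mul(3, Pow(A, 2)), Mul(78, A)) (Function('j')(A) = Mul(3, Add(Add(Pow(A, 2), Mul(Pow(5, 2), A)), A)) = Mul(3, Add(Add(Pow(A, 2), Mul(25, A)), A)) = Mul(3, Add(Pow(A, 2), Mul(26, A))) = Add(Mul(3, Pow(A, 2)), Mul(78, A)))
Add(Function('j')(Function('m')(-9, 7)), 48374) = Add(Mul(3, Rational(-15, 4), Add(26, Rational(-15, 4))), 48374) = Add(Mul(3, Rational(-15, 4), Rational(89, 4)), 48374) = Add(Rational(-4005, 16), 48374) = Rational(769979, 16)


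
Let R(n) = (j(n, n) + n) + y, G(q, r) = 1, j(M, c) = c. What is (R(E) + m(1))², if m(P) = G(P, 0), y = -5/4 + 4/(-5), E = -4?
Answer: 32761/400 ≈ 81.902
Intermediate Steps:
y = -41/20 (y = -5*¼ + 4*(-⅕) = -5/4 - ⅘ = -41/20 ≈ -2.0500)
m(P) = 1
R(n) = -41/20 + 2*n (R(n) = (n + n) - 41/20 = 2*n - 41/20 = -41/20 + 2*n)
(R(E) + m(1))² = ((-41/20 + 2*(-4)) + 1)² = ((-41/20 - 8) + 1)² = (-201/20 + 1)² = (-181/20)² = 32761/400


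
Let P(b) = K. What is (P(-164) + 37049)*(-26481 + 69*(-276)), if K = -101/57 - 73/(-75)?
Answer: -32045768009/19 ≈ -1.6866e+9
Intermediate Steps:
K = -1138/1425 (K = -101*1/57 - 73*(-1/75) = -101/57 + 73/75 = -1138/1425 ≈ -0.79860)
P(b) = -1138/1425
(P(-164) + 37049)*(-26481 + 69*(-276)) = (-1138/1425 + 37049)*(-26481 + 69*(-276)) = 52793687*(-26481 - 19044)/1425 = (52793687/1425)*(-45525) = -32045768009/19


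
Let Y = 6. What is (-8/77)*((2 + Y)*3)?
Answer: -192/77 ≈ -2.4935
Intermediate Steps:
(-8/77)*((2 + Y)*3) = (-8/77)*((2 + 6)*3) = (-8*1/77)*(8*3) = -8/77*24 = -192/77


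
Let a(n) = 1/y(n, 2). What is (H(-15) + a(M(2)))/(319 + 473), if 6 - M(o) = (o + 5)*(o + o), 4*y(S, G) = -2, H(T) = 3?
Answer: 1/792 ≈ 0.0012626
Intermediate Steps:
y(S, G) = -1/2 (y(S, G) = (1/4)*(-2) = -1/2)
M(o) = 6 - 2*o*(5 + o) (M(o) = 6 - (o + 5)*(o + o) = 6 - (5 + o)*2*o = 6 - 2*o*(5 + o))
a(n) = -2 (a(n) = 1/(-1/2) = -2)
(H(-15) + a(M(2)))/(319 + 473) = (3 - 2)/(319 + 473) = 1/792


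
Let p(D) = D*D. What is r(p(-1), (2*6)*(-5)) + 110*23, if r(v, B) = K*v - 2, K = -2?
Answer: 2526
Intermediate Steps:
p(D) = D²
r(v, B) = -2 - 2*v (r(v, B) = -2*v - 2 = -2 - 2*v)
r(p(-1), (2*6)*(-5)) + 110*23 = (-2 - 2*(-1)²) + 110*23 = (-2 - 2*1) + 2530 = (-2 - 2) + 2530 = -4 + 2530 = 2526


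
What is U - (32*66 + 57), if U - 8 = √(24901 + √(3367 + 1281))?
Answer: -2161 + √(24901 + 2*√1162) ≈ -2003.0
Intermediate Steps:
U = 8 + √(24901 + 2*√1162) (U = 8 + √(24901 + √(3367 + 1281)) = 8 + √(24901 + √4648) = 8 + √(24901 + 2*√1162) ≈ 166.02)
U - (32*66 + 57) = (8 + √(24901 + 2*√1162)) - (32*66 + 57) = (8 + √(24901 + 2*√1162)) - (2112 + 57) = (8 + √(24901 + 2*√1162)) - 1*2169 = (8 + √(24901 + 2*√1162)) - 2169 = -2161 + √(24901 + 2*√1162)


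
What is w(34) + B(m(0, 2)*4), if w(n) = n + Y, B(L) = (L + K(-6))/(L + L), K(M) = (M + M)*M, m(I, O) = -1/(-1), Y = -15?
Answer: 57/2 ≈ 28.500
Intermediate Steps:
m(I, O) = 1 (m(I, O) = -1*(-1) = 1)
K(M) = 2*M² (K(M) = (2*M)*M = 2*M²)
B(L) = (72 + L)/(2*L) (B(L) = (L + 2*(-6)²)/(L + L) = (L + 2*36)/((2*L)) = (L + 72)*(1/(2*L)) = (72 + L)*(1/(2*L)) = (72 + L)/(2*L))
w(n) = -15 + n (w(n) = n - 15 = -15 + n)
w(34) + B(m(0, 2)*4) = (-15 + 34) + (72 + 1*4)/(2*((1*4))) = 19 + (½)*(72 + 4)/4 = 19 + (½)*(¼)*76 = 19 + 19/2 = 57/2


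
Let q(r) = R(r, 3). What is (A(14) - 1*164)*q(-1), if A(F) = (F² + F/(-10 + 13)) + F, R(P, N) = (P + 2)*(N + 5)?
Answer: 1216/3 ≈ 405.33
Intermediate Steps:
R(P, N) = (2 + P)*(5 + N)
A(F) = F² + 4*F/3 (A(F) = (F² + F/3) + F = F² + 4*F/3)
q(r) = 16 + 8*r (q(r) = 10 + 2*3 + 5*r + 3*r = 10 + 6 + 5*r + 3*r = 16 + 8*r)
(A(14) - 1*164)*q(-1) = ((⅓)*14*(4 + 3*14) - 1*164)*(16 + 8*(-1)) = ((⅓)*14*(4 + 42) - 164)*(16 - 8) = ((⅓)*14*46 - 164)*8 = (644/3 - 164)*8 = (152/3)*8 = 1216/3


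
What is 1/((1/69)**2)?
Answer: 4761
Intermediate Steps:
1/((1/69)**2) = 1/(1/4761) = 4761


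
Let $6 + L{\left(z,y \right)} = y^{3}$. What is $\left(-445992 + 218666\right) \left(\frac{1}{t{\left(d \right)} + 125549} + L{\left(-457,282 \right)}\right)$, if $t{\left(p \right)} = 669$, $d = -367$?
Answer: $- \frac{321727080168262571}{63109} \approx -5.098 \cdot 10^{12}$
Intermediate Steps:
$L{\left(z,y \right)} = -6 + y^{3}$
$\left(-445992 + 218666\right) \left(\frac{1}{t{\left(d \right)} + 125549} + L{\left(-457,282 \right)}\right) = \left(-445992 + 218666\right) \left(\frac{1}{669 + 125549} - \left(6 - 282^{3}\right)\right) = - 227326 \left(\frac{1}{126218} + \left(-6 + 22425768\right)\right) = - 227326 \left(\frac{1}{126218} + 22425762\right) = \left(-227326\right) \frac{2830534828117}{126218} = - \frac{321727080168262571}{63109}$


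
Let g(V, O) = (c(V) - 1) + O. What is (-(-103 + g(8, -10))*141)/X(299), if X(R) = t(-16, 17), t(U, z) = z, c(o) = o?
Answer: 14946/17 ≈ 879.18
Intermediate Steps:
g(V, O) = -1 + O + V (g(V, O) = (V - 1) + O = (-1 + V) + O = -1 + O + V)
X(R) = 17
(-(-103 + g(8, -10))*141)/X(299) = -(-103 + (-1 - 10 + 8))*141/17 = -(-103 - 3)*141*(1/17) = -(-106)*141*(1/17) = -1*(-14946)*(1/17) = 14946*(1/17) = 14946/17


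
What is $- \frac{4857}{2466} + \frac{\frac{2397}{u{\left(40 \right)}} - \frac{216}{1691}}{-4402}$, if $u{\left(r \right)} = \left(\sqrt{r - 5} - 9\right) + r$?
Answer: $- \frac{5631397888585}{2832999216252} + \frac{2397 \sqrt{35}}{4076252} \approx -1.9843$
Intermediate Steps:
$u{\left(r \right)} = -9 + r + \sqrt{-5 + r}$ ($u{\left(r \right)} = \left(\sqrt{-5 + r} - 9\right) + r = \left(-9 + \sqrt{-5 + r}\right) + r = -9 + r + \sqrt{-5 + r}$)
$- \frac{4857}{2466} + \frac{\frac{2397}{u{\left(40 \right)}} - \frac{216}{1691}}{-4402} = - \frac{4857}{2466} + \frac{\frac{2397}{-9 + 40 + \sqrt{-5 + 40}} - \frac{216}{1691}}{-4402} = \left(-4857\right) \frac{1}{2466} + \left(\frac{2397}{-9 + 40 + \sqrt{35}} - \frac{216}{1691}\right) \left(- \frac{1}{4402}\right) = - \frac{1619}{822} + \left(\frac{2397}{31 + \sqrt{35}} - \frac{216}{1691}\right) \left(- \frac{1}{4402}\right) = - \frac{1619}{822} + \left(- \frac{216}{1691} + \frac{2397}{31 + \sqrt{35}}\right) \left(- \frac{1}{4402}\right) = - \frac{1619}{822} + \left(\frac{108}{3721891} - \frac{2397}{4402 \left(31 + \sqrt{35}\right)}\right) = - \frac{6025652753}{3059394402} - \frac{2397}{4402 \left(31 + \sqrt{35}\right)}$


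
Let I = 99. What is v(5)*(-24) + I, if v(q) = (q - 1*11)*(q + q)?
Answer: 1539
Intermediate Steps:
v(q) = 2*q*(-11 + q) (v(q) = (q - 11)*(2*q) = (-11 + q)*(2*q) = 2*q*(-11 + q))
v(5)*(-24) + I = (2*5*(-11 + 5))*(-24) + 99 = (2*5*(-6))*(-24) + 99 = -60*(-24) + 99 = 1440 + 99 = 1539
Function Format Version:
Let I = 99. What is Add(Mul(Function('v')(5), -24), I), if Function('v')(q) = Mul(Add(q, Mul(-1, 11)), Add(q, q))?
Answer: 1539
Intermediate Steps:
Function('v')(q) = Mul(2, q, Add(-11, q)) (Function('v')(q) = Mul(Add(q, -11), Mul(2, q)) = Mul(Add(-11, q), Mul(2, q)) = Mul(2, q, Add(-11, q)))
Add(Mul(Function('v')(5), -24), I) = Add(Mul(Mul(2, 5, Add(-11, 5)), -24), 99) = Add(Mul(Mul(2, 5, -6), -24), 99) = Add(Mul(-60, -24), 99) = Add(1440, 99) = 1539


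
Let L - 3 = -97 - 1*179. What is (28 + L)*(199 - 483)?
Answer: 69580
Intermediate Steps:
L = -273 (L = 3 + (-97 - 1*179) = 3 + (-97 - 179) = 3 - 276 = -273)
(28 + L)*(199 - 483) = (28 - 273)*(199 - 483) = -245*(-284) = 69580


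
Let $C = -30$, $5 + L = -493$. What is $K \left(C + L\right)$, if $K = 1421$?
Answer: $-750288$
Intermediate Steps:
$L = -498$ ($L = -5 - 493 = -498$)
$K \left(C + L\right) = 1421 \left(-30 - 498\right) = 1421 \left(-528\right) = -750288$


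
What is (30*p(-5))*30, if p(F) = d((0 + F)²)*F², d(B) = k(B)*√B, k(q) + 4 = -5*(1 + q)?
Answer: -15075000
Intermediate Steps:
k(q) = -9 - 5*q (k(q) = -4 - 5*(1 + q) = -4 + (-5 - 5*q) = -9 - 5*q)
d(B) = √B*(-9 - 5*B) (d(B) = (-9 - 5*B)*√B = √B*(-9 - 5*B))
p(F) = F²*√(F²)*(-9 - 5*F²) (p(F) = (√((0 + F)²)*(-9 - 5*(0 + F)²))*F² = (√(F²)*(-9 - 5*F²))*F² = F²*√(F²)*(-9 - 5*F²))
(30*p(-5))*30 = (30*((-5)²*√((-5)²)*(-9 - 5*(-5)²)))*30 = (30*(25*√25*(-9 - 5*25)))*30 = (30*(25*5*(-9 - 125)))*30 = (30*(25*5*(-134)))*30 = (30*(-16750))*30 = -502500*30 = -15075000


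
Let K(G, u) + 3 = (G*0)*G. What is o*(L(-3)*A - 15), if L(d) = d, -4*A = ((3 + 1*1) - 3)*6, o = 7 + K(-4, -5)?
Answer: -42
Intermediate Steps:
K(G, u) = -3 (K(G, u) = -3 + (G*0)*G = -3 + 0*G = -3 + 0 = -3)
o = 4 (o = 7 - 3 = 4)
A = -3/2 (A = -((3 + 1*1) - 3)*6/4 = -((3 + 1) - 3)*6/4 = -(4 - 3)*6/4 = -6/4 = -¼*6 = -3/2 ≈ -1.5000)
o*(L(-3)*A - 15) = 4*(-3*(-3/2) - 15) = 4*(9/2 - 15) = 4*(-21/2) = -42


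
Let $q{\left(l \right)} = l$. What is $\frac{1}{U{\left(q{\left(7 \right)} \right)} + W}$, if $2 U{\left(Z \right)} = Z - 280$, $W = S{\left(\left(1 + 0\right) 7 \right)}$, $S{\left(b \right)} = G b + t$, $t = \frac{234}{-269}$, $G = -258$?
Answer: $- \frac{538}{1045533} \approx -0.00051457$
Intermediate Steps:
$t = - \frac{234}{269}$ ($t = 234 \left(- \frac{1}{269}\right) = - \frac{234}{269} \approx -0.86989$)
$S{\left(b \right)} = - \frac{234}{269} - 258 b$ ($S{\left(b \right)} = - 258 b - \frac{234}{269} = - \frac{234}{269} - 258 b$)
$W = - \frac{486048}{269}$ ($W = - \frac{234}{269} - 258 \left(1 + 0\right) 7 = - \frac{234}{269} - 258 \cdot 1 \cdot 7 = - \frac{234}{269} - 1806 = - \frac{486048}{269} \approx -1806.9$)
$U{\left(Z \right)} = -140 + \frac{Z}{2}$ ($U{\left(Z \right)} = \frac{Z - 280}{2} = \frac{-280 + Z}{2} = -140 + \frac{Z}{2}$)
$\frac{1}{U{\left(q{\left(7 \right)} \right)} + W} = \frac{1}{\left(-140 + \frac{1}{2} \cdot 7\right) - \frac{486048}{269}} = \frac{1}{\left(-140 + \frac{7}{2}\right) - \frac{486048}{269}} = \frac{1}{- \frac{273}{2} - \frac{486048}{269}} = \frac{1}{- \frac{1045533}{538}} = - \frac{538}{1045533}$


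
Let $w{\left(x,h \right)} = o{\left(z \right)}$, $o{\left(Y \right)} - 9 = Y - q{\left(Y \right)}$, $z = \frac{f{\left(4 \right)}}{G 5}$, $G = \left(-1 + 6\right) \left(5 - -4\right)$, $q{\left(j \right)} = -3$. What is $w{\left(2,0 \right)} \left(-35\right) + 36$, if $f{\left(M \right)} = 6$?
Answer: $- \frac{5774}{15} \approx -384.93$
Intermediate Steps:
$G = 45$ ($G = 5 \left(5 + 4\right) = 5 \cdot 9 = 45$)
$z = \frac{2}{75}$ ($z = \frac{6}{45 \cdot 5} = \frac{6}{225} = 6 \cdot \frac{1}{225} = \frac{2}{75} \approx 0.026667$)
$o{\left(Y \right)} = 12 + Y$ ($o{\left(Y \right)} = 9 + \left(Y - -3\right) = 9 + \left(Y + 3\right) = 9 + \left(3 + Y\right) = 12 + Y$)
$w{\left(x,h \right)} = \frac{902}{75}$ ($w{\left(x,h \right)} = 12 + \frac{2}{75} = \frac{902}{75}$)
$w{\left(2,0 \right)} \left(-35\right) + 36 = \frac{902}{75} \left(-35\right) + 36 = - \frac{6314}{15} + 36 = - \frac{5774}{15}$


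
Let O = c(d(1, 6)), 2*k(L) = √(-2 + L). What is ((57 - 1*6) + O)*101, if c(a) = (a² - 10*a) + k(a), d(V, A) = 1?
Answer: 4242 + 101*I/2 ≈ 4242.0 + 50.5*I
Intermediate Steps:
k(L) = √(-2 + L)/2
c(a) = a² + √(-2 + a)/2 - 10*a (c(a) = (a² - 10*a) + √(-2 + a)/2 = a² + √(-2 + a)/2 - 10*a)
O = -9 + I/2 (O = 1² + √(-2 + 1)/2 - 10*1 = 1 + √(-1)/2 - 10 = 1 + I/2 - 10 = -9 + I/2 ≈ -9.0 + 0.5*I)
((57 - 1*6) + O)*101 = ((57 - 1*6) + (-9 + I/2))*101 = ((57 - 6) + (-9 + I/2))*101 = (51 + (-9 + I/2))*101 = (42 + I/2)*101 = 4242 + 101*I/2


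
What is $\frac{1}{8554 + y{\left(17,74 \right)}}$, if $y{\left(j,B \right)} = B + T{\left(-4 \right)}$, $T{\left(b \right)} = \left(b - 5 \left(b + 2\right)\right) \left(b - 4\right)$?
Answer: $\frac{1}{8580} \approx 0.00011655$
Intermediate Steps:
$T{\left(b \right)} = \left(-10 - 4 b\right) \left(-4 + b\right)$ ($T{\left(b \right)} = \left(b - 5 \left(2 + b\right)\right) \left(-4 + b\right) = \left(b - \left(10 + 5 b\right)\right) \left(-4 + b\right) = \left(-10 - 4 b\right) \left(-4 + b\right)$)
$y{\left(j,B \right)} = -48 + B$ ($y{\left(j,B \right)} = B + \left(40 - 4 \left(-4\right)^{2} + 6 \left(-4\right)\right) = B - 48 = -48 + B$)
$\frac{1}{8554 + y{\left(17,74 \right)}} = \frac{1}{8554 + \left(-48 + 74\right)} = \frac{1}{8554 + 26} = \frac{1}{8580}$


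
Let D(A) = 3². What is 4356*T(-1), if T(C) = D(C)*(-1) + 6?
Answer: -13068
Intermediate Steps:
D(A) = 9
T(C) = -3 (T(C) = 9*(-1) + 6 = -9 + 6 = -3)
4356*T(-1) = 4356*(-3) = -13068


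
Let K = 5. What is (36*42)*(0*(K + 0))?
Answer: 0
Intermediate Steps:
(36*42)*(0*(K + 0)) = (36*42)*(0*(5 + 0)) = 1512*(0*5) = 1512*0 = 0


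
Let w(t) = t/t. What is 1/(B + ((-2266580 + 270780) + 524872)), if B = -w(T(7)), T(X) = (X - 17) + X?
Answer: -1/1470929 ≈ -6.7984e-7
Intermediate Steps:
T(X) = -17 + 2*X (T(X) = (-17 + X) + X = -17 + 2*X)
w(t) = 1
B = -1 (B = -1*1 = -1)
1/(B + ((-2266580 + 270780) + 524872)) = 1/(-1 + ((-2266580 + 270780) + 524872)) = 1/(-1 + (-1995800 + 524872)) = 1/(-1 - 1470928) = 1/(-1470929) = -1/1470929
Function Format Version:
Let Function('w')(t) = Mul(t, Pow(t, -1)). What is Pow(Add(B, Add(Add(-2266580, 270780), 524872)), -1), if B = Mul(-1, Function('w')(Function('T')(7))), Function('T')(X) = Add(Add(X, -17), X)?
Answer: Rational(-1, 1470929) ≈ -6.7984e-7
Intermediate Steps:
Function('T')(X) = Add(-17, Mul(2, X)) (Function('T')(X) = Add(Add(-17, X), X) = Add(-17, Mul(2, X)))
Function('w')(t) = 1
B = -1 (B = Mul(-1, 1) = -1)
Pow(Add(B, Add(Add(-2266580, 270780), 524872)), -1) = Pow(Add(-1, Add(Add(-2266580, 270780), 524872)), -1) = Pow(Add(-1, Add(-1995800, 524872)), -1) = Pow(Add(-1, -1470928), -1) = Pow(-1470929, -1) = Rational(-1, 1470929)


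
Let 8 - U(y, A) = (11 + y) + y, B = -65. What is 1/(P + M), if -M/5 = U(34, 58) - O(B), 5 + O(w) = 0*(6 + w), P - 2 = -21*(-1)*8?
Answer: 1/500 ≈ 0.0020000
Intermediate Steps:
P = 170 (P = 2 - 21*(-1)*8 = 2 + 21*8 = 2 + 168 = 170)
O(w) = -5 (O(w) = -5 + 0*(6 + w) = -5 + 0 = -5)
U(y, A) = -3 - 2*y (U(y, A) = 8 - ((11 + y) + y) = 8 - (11 + 2*y) = 8 + (-11 - 2*y) = -3 - 2*y)
M = 330 (M = -5*((-3 - 2*34) - 1*(-5)) = -5*((-3 - 68) + 5) = -5*(-71 + 5) = -5*(-66) = 330)
1/(P + M) = 1/(170 + 330) = 1/500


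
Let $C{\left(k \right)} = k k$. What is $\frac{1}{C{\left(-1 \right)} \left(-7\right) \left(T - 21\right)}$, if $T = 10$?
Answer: $\frac{1}{77} \approx 0.012987$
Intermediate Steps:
$C{\left(k \right)} = k^{2}$
$\frac{1}{C{\left(-1 \right)} \left(-7\right) \left(T - 21\right)} = \frac{1}{\left(-1\right)^{2} \left(-7\right) \left(10 - 21\right)} = \frac{1}{1 \left(-7\right) \left(10 - 21\right)} = \frac{1}{\left(-7\right) \left(-11\right)} = \frac{1}{77}$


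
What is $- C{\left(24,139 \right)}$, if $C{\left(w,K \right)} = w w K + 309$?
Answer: $-80373$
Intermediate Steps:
$C{\left(w,K \right)} = 309 + K w^{2}$ ($C{\left(w,K \right)} = w^{2} K + 309 = K w^{2} + 309 = 309 + K w^{2}$)
$- C{\left(24,139 \right)} = - (309 + 139 \cdot 24^{2}) = - (309 + 139 \cdot 576) = - (309 + 80064) = \left(-1\right) 80373 = -80373$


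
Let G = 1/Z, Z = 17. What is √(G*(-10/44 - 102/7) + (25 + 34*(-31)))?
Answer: I*√7058654218/2618 ≈ 32.092*I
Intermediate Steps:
G = 1/17 ≈ 0.058824
√(G*(-10/44 - 102/7) + (25 + 34*(-31))) = √((-10/44 - 102/7)/17 + (25 + 34*(-31))) = √((-10*1/44 - 102*⅐)/17 + (25 - 1054)) = √((-5/22 - 102/7)/17 - 1029) = √((1/17)*(-2279/154) - 1029) = √(-2279/2618 - 1029) = √(-2696201/2618) = I*√7058654218/2618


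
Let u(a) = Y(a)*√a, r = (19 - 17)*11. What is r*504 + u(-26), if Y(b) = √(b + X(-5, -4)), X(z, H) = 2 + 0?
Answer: 11088 - 4*√39 ≈ 11063.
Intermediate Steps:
X(z, H) = 2
r = 22 (r = 2*11 = 22)
Y(b) = √(2 + b) (Y(b) = √(b + 2) = √(2 + b))
u(a) = √a*√(2 + a) (u(a) = √(2 + a)*√a = √a*√(2 + a))
r*504 + u(-26) = 22*504 + √(-26)*√(2 - 26) = 11088 + (I*√26)*√(-24) = 11088 + (I*√26)*(2*I*√6) = 11088 - 4*√39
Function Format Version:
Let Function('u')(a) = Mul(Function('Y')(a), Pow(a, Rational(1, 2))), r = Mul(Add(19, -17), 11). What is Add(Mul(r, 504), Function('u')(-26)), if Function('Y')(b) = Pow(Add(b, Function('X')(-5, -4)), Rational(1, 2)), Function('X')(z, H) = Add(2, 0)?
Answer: Add(11088, Mul(-4, Pow(39, Rational(1, 2)))) ≈ 11063.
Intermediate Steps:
Function('X')(z, H) = 2
r = 22 (r = Mul(2, 11) = 22)
Function('Y')(b) = Pow(Add(2, b), Rational(1, 2)) (Function('Y')(b) = Pow(Add(b, 2), Rational(1, 2)) = Pow(Add(2, b), Rational(1, 2)))
Function('u')(a) = Mul(Pow(a, Rational(1, 2)), Pow(Add(2, a), Rational(1, 2))) (Function('u')(a) = Mul(Pow(Add(2, a), Rational(1, 2)), Pow(a, Rational(1, 2))) = Mul(Pow(a, Rational(1, 2)), Pow(Add(2, a), Rational(1, 2))))
Add(Mul(r, 504), Function('u')(-26)) = Add(Mul(22, 504), Mul(Pow(-26, Rational(1, 2)), Pow(Add(2, -26), Rational(1, 2)))) = Add(11088, Mul(Mul(I, Pow(26, Rational(1, 2))), Pow(-24, Rational(1, 2)))) = Add(11088, Mul(Mul(I, Pow(26, Rational(1, 2))), Mul(2, I, Pow(6, Rational(1, 2))))) = Add(11088, Mul(-4, Pow(39, Rational(1, 2))))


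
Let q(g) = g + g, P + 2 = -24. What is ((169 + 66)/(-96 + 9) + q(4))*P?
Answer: -11986/87 ≈ -137.77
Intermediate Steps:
P = -26 (P = -2 - 24 = -26)
q(g) = 2*g
((169 + 66)/(-96 + 9) + q(4))*P = ((169 + 66)/(-96 + 9) + 2*4)*(-26) = (235/(-87) + 8)*(-26) = (235*(-1/87) + 8)*(-26) = (-235/87 + 8)*(-26) = (461/87)*(-26) = -11986/87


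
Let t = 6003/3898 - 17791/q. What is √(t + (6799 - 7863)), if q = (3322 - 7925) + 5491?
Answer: I*√810616562754810/865356 ≈ 32.901*I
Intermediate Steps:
q = 888 (q = -4603 + 5491 = 888)
t = -32009327/1730712 (t = 6003/3898 - 17791/888 = -32009327/1730712 ≈ -18.495)
√(t + (6799 - 7863)) = √(-32009327/1730712 + (6799 - 7863)) = √(-32009327/1730712 - 1064) = √(-1873486895/1730712) = I*√810616562754810/865356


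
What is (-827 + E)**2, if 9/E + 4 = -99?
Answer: 7257336100/10609 ≈ 6.8407e+5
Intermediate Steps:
E = -9/103 (E = 9/(-4 - 99) = 9/(-103) = 9*(-1/103) = -9/103 ≈ -0.087379)
(-827 + E)**2 = (-827 - 9/103)**2 = (-85190/103)**2 = 7257336100/10609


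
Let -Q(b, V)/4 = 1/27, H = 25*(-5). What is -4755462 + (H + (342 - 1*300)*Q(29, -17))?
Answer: -42800339/9 ≈ -4.7556e+6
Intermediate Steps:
H = -125
Q(b, V) = -4/27
-4755462 + (H + (342 - 1*300)*Q(29, -17)) = -4755462 + (-125 + (342 - 1*300)*(-4/27)) = -4755462 + (-125 + (342 - 300)*(-4/27)) = -4755462 + (-125 + 42*(-4/27)) = -4755462 + (-125 - 56/9) = -4755462 - 1181/9 = -42800339/9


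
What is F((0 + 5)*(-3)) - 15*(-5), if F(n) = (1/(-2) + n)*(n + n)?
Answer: 540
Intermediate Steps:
F(n) = 2*n*(-1/2 + n) (F(n) = (-1/2 + n)*(2*n) = 2*n*(-1/2 + n))
F((0 + 5)*(-3)) - 15*(-5) = ((0 + 5)*(-3))*(-1 + 2*((0 + 5)*(-3))) - 15*(-5) = (5*(-3))*(-1 + 2*(5*(-3))) + 75 = -15*(-1 + 2*(-15)) + 75 = -15*(-1 - 30) + 75 = -15*(-31) + 75 = 465 + 75 = 540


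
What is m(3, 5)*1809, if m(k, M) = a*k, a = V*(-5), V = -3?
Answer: 81405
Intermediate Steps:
a = 15 (a = -3*(-5) = 15)
m(k, M) = 15*k
m(3, 5)*1809 = (15*3)*1809 = 45*1809 = 81405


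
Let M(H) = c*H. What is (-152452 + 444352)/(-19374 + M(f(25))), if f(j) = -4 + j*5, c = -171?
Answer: -19460/2671 ≈ -7.2857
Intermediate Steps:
f(j) = -4 + 5*j
M(H) = -171*H
(-152452 + 444352)/(-19374 + M(f(25))) = (-152452 + 444352)/(-19374 - 171*(-4 + 5*25)) = 291900/(-19374 - 171*(-4 + 125)) = 291900/(-19374 - 171*121) = 291900/(-19374 - 20691) = 291900/(-40065) = 291900*(-1/40065) = -19460/2671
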